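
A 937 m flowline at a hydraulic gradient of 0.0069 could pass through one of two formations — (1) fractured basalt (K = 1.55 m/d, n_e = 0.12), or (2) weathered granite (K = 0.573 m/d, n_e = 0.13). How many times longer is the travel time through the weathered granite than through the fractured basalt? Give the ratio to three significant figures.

Unit 1 (fractured basalt): v = 1.55×0.0069/0.12 = 0.08913 m/d, t = 937/0.08913 = 10510 d
Unit 2 (weathered granite): v = 0.573×0.0069/0.13 = 0.03041 m/d, t = 937/0.03041 = 30810 d
t(weathered granite) / t(fractured basalt) = 30810/10510 = 2.93

2.93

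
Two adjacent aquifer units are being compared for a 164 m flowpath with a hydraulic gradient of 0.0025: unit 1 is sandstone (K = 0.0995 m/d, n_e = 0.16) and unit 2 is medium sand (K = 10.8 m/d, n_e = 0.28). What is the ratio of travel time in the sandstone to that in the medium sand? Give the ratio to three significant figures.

Unit 1 (sandstone): v = 0.0995×0.0025/0.16 = 0.001555 m/d, t = 164/0.001555 = 105500 d
Unit 2 (medium sand): v = 10.8×0.0025/0.28 = 0.09643 m/d, t = 164/0.09643 = 1701 d
t(sandstone) / t(medium sand) = 105500/1701 = 62.0

62.0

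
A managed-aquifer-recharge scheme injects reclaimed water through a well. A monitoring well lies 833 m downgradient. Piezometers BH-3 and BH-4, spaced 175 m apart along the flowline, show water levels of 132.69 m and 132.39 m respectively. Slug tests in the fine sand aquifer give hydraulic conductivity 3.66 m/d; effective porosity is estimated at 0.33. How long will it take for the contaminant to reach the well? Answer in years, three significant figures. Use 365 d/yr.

120 years

Hydraulic gradient i = (132.69 − 132.39) / 175 = 0.30 / 175 = 0.001714
Darcy flux q = K·i = 3.66 × 0.001714 = 0.006274 m/d
Seepage velocity v = q / n = 0.006274 / 0.33 = 0.01901 m/d
t = L / v = 833 / 0.01901 = 43810 d
   = 43810 / 365 = 120 yr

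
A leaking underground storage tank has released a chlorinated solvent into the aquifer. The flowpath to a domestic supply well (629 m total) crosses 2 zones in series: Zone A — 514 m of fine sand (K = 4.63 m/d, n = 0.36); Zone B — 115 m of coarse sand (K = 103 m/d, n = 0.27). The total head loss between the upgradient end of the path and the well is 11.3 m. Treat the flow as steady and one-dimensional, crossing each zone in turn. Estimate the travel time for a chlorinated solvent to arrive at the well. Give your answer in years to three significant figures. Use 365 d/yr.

Steady 1-D flow in series ⇒ the Darcy flux q is identical in every zone and the zone head losses add (resistances L/K in series).
Σ(L/K) = 514/4.63 + 115/103 = 111.0 + 1.117 = 112.1 d
q = ΔH / Σ(L/K) = 11.3 / 112.1 = 0.1008 m/d (same in every zone)
Zone A: v = q/n = 0.1008/0.36 = 0.2799 m/d → t_A = 514/0.2799 = 1836 d
Zone B: v = q/n = 0.1008/0.27 = 0.3732 m/d → t_B = 115/0.3732 = 308.1 d
Total t = 1836 + 308.1 = 2144 d
   = 2144 / 365 = 5.87 yr

5.87 years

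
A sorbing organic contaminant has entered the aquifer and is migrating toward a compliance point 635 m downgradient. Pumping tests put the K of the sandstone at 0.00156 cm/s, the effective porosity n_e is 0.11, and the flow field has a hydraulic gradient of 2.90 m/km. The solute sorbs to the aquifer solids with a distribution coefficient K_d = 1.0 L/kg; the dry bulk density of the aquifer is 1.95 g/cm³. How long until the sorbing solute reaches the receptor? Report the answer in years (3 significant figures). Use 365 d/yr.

917 years

K = 0.00156 cm/s × 864 = 1.348 m/d
q = Ki = 1.348 × 0.0029 = 0.003909 m/d
v_s = q/n_e = 0.003909/0.11 = 0.03553 m/d
Retardation R = 1 + ρ_b·K_d/n = 1 + 1.95×1.0/0.11 = 18.73
Contaminant velocity v_c = v/R = 0.03553/18.73 = 0.001897 m/d
t = L/v_c = 635/0.001897 = 334700 d
   = 334700/365 = 917 yr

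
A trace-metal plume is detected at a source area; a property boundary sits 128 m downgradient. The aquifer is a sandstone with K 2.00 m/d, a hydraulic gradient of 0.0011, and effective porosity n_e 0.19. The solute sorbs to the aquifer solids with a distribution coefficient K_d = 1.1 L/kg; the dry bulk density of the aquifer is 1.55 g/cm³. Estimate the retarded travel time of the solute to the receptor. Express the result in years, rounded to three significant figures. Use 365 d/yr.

302 years

Darcy flux q = K·i = 2.00 × 0.0011 = 0.002200 m/d
v_s = q/n_e = 0.002200/0.19 = 0.01158 m/d
Retardation R = 1 + ρ_b·K_d/n = 1 + 1.55×1.1/0.19 = 9.974
Contaminant velocity v_c = v/R = 0.01158/9.974 = 0.001161 m/d
t = L/v_c = 128/0.001161 = 110300 d
   = 110300/365 = 302 yr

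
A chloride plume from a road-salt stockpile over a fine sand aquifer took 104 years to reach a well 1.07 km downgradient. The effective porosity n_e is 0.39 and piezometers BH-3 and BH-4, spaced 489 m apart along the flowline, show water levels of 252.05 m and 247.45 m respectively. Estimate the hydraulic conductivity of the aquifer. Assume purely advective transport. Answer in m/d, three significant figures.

1.17 m/d

Hydraulic gradient i = (252.05 − 247.45) / 489 = 4.60 / 489 = 0.009407
t = 104 years = 37960 d
L = 1.07 km = 1070 m
v = L / t = 1070 / 37960 = 0.02819 m/d
K = v · n / i = 0.02819 × 0.39 / 0.009407 = 1.17 m/d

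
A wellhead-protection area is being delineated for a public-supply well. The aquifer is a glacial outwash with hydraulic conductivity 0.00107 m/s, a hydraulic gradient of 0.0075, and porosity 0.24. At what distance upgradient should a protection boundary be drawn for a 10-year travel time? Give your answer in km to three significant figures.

K = 0.00107 m/s × 86400 s/d = 92.45 m/d
Specific discharge q = 92.45 × 0.0075 = 0.6934 m/d
v_s = q/n_e = 0.6934/0.24 = 2.889 m/d
T = 10 yr × 365 = 3650 d
L = v × T = 2.889 × 3650 = 10540 m
   = 10.5 km

10.5 km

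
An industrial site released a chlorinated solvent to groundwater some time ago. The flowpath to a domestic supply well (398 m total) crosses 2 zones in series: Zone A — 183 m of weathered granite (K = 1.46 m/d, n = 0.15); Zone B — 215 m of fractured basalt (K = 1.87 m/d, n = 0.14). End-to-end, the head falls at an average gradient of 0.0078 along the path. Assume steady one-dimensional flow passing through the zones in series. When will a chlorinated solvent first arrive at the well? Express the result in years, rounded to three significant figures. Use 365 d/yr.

For zones in series the flux q is common to all zones; the equivalent conductivity is the harmonic (thickness-weighted) mean, K_eq = L_total / Σ(L_j/K_j).
Σ(L/K) = 183/1.46 + 215/1.87 = 125.3 + 115.0 = 240.3 d
K_eq = L_total / Σ(L/K) = 398 / 240.3 = 1.656 m/d
q = K_eq · i = 1.656 × 0.0078 = 0.01292 m/d (same in every zone)
Zone A: v = q/n = 0.01292/0.15 = 0.08612 m/d → t_A = 183/0.08612 = 2125 d
Zone B: v = q/n = 0.01292/0.14 = 0.09227 m/d → t_B = 215/0.09227 = 2330 d
Total t = 2125 + 2330 = 4455 d
   = 4455 / 365 = 12.2 yr

12.2 years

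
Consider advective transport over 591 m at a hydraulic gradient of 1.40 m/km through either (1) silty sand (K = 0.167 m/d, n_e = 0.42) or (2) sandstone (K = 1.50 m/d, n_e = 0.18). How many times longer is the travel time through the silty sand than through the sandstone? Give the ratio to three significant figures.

21.0

Unit 1 (silty sand): v = 0.167×0.0014/0.42 = 5.567e-4 m/d, t = 591/5.567e-4 = 1.062e6 d
Unit 2 (sandstone): v = 1.50×0.0014/0.18 = 0.01167 m/d, t = 591/0.01167 = 50660 d
t(silty sand) / t(sandstone) = 1.062e6/50660 = 21.0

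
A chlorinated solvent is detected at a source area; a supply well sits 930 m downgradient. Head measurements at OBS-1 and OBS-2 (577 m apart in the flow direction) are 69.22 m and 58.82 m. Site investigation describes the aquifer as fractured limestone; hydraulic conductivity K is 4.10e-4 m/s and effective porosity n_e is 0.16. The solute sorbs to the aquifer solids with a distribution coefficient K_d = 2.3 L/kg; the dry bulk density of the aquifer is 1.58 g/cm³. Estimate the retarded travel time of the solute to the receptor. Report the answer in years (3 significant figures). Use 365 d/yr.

15.1 years

Hydraulic gradient i = (69.22 − 58.82) / 577 = 10.40 / 577 = 0.01802
K = 4.10e-4 m/s × 86400 s/d = 35.42 m/d
Specific discharge q = 35.42 × 0.01802 = 0.6385 m/d
v = Ki/n = 35.42·0.01802/0.16 = 3.991 m/d
Retardation R = 1 + ρ_b·K_d/n = 1 + 1.58×2.3/0.16 = 23.71
Contaminant velocity v_c = v/R = 3.991/23.71 = 0.1683 m/d
t = L/v_c = 930/0.1683 = 5526 d
   = 5526/365 = 15.1 yr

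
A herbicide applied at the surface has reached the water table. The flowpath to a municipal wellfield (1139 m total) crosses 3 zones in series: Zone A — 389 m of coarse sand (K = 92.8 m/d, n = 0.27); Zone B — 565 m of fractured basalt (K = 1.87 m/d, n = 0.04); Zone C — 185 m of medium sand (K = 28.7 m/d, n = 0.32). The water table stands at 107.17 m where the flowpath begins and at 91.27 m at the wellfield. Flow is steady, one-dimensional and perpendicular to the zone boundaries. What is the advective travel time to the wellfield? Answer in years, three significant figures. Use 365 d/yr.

10.1 years

Total head drop ΔH = 107.17 − 91.27 = 15.90 m
Steady 1-D flow in series ⇒ the Darcy flux q is identical in every zone and the zone head losses add (resistances L/K in series).
Σ(L/K) = 389/92.8 + 565/1.87 + 185/28.7 = 4.192 + 302.1 + 6.446 = 312.8 d
q = ΔH / Σ(L/K) = 15.90 / 312.8 = 0.05083 m/d (same in every zone)
Zone A: v = q/n = 0.05083/0.27 = 0.1883 m/d → t_A = 389/0.1883 = 2066 d
Zone B: v = q/n = 0.05083/0.04 = 1.271 m/d → t_B = 565/1.271 = 444.6 d
Zone C: v = q/n = 0.05083/0.32 = 0.1589 m/d → t_C = 185/0.1589 = 1165 d
Total t = 2066 + 444.6 + 1165 = 3675 d
   = 3675 / 365 = 10.1 yr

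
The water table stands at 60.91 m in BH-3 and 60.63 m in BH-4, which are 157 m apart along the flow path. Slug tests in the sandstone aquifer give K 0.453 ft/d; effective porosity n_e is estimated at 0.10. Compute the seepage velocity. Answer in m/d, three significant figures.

0.00246 m/d

Hydraulic gradient i = (60.91 − 60.63) / 157 = 0.28 / 157 = 0.001783
K = 0.453 ft/d × 0.3048 = 0.1381 m/d
Darcy flux q = K·i = 0.1381 × 0.001783 = 2.462e-4 m/d
Seepage velocity v = q / n = 2.462e-4 / 0.10 = 0.002462 m/d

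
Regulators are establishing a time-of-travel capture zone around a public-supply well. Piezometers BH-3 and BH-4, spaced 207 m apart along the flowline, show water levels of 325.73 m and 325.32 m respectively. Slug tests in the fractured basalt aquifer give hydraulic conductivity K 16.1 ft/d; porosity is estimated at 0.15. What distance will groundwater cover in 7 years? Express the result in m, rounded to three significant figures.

166 m

Hydraulic gradient i = (325.73 − 325.32) / 207 = 0.41 / 207 = 0.001981
K = 16.1 ft/d × 0.3048 = 4.907 m/d
Specific discharge q = 4.907 × 0.001981 = 0.009720 m/d
Seepage velocity v = q / n = 0.009720 / 0.15 = 0.06480 m/d
T = 7 yr × 365 = 2555 d
L = v × T = 0.06480 × 2555 = 165.6 m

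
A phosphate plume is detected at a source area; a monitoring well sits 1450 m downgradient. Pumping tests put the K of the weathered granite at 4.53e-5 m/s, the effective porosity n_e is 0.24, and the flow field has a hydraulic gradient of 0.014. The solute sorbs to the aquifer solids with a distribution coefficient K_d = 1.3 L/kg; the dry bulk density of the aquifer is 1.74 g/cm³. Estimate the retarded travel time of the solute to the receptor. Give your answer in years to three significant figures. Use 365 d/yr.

K = 4.53e-5 m/s × 86400 s/d = 3.914 m/d
Darcy flux q = K·i = 3.914 × 0.014 = 0.05479 m/d
Average linear velocity = 0.05479 / 0.24 = 0.2283 m/d
Retardation R = 1 + ρ_b·K_d/n = 1 + 1.74×1.3/0.24 = 10.43
Contaminant velocity v_c = v/R = 0.2283/10.43 = 0.02190 m/d
t = L/v_c = 1450/0.02190 = 66210 d
   = 66210/365 = 181 yr

181 years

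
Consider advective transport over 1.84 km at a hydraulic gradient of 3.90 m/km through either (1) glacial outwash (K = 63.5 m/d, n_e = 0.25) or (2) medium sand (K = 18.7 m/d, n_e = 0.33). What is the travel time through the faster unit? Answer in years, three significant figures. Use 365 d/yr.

Unit 1 (glacial outwash): v = 63.5×0.0039/0.25 = 0.9906 m/d, t = 1840/0.9906 = 1857 d
Unit 2 (medium sand): v = 18.7×0.0039/0.33 = 0.2210 m/d, t = 1840/0.2210 = 8326 d
Faster: 1857 d / 365 = 5.09 yr

5.09 years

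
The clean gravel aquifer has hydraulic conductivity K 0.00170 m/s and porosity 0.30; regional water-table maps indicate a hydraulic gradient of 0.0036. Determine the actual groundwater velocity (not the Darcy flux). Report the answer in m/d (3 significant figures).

1.76 m/d

K = 0.00170 m/s × 86400 s/d = 146.9 m/d
q = Ki = 146.9 × 0.0036 = 0.5288 m/d
v = Ki/n = 146.9·0.0036/0.30 = 1.763 m/d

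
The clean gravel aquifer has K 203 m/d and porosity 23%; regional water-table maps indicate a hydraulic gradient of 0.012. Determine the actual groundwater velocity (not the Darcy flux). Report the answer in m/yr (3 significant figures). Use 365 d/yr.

3870 m/yr

q = Ki = 203 × 0.012 = 2.436 m/d
Seepage velocity v = q / n = 2.436 / 0.23 = 10.59 m/d
   = 10.59 × 365 = 3870 m/yr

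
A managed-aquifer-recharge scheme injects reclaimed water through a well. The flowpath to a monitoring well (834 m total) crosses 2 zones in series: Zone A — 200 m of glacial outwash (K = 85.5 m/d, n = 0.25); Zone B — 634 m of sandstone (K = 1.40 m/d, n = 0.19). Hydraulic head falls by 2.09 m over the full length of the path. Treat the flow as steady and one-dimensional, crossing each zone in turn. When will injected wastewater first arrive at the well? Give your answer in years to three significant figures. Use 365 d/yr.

102 years

Continuity: the same q passes through each zone, so ΔH = q·Σ(L_j/K_j) — the zones act as resistances in series.
Σ(L/K) = 200/85.5 + 634/1.40 = 2.339 + 452.9 = 455.2 d
q = ΔH / Σ(L/K) = 2.09 / 455.2 = 0.004591 m/d (same in every zone)
Zone A: v = q/n = 0.004591/0.25 = 0.01837 m/d → t_A = 200/0.01837 = 10890 d
Zone B: v = q/n = 0.004591/0.19 = 0.02417 m/d → t_B = 634/0.02417 = 26240 d
Total t = 10890 + 26240 = 37130 d
   = 37130 / 365 = 102 yr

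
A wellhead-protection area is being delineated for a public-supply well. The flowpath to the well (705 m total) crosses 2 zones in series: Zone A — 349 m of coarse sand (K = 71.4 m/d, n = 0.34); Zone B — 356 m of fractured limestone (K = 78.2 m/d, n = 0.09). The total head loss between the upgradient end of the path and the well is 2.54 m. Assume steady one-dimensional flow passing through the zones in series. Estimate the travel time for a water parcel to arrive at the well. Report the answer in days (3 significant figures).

560 days

Continuity: the same q passes through each zone, so ΔH = q·Σ(L_j/K_j) — the zones act as resistances in series.
Σ(L/K) = 349/71.4 + 356/78.2 = 4.888 + 4.552 = 9.440 d
q = ΔH / Σ(L/K) = 2.54 / 9.440 = 0.2691 m/d (same in every zone)
Zone A: v = q/n = 0.2691/0.34 = 0.7913 m/d → t_A = 349/0.7913 = 441.0 d
Zone B: v = q/n = 0.2691/0.09 = 2.990 m/d → t_B = 356/2.990 = 119.1 d
Total t = 441.0 + 119.1 = 560.1 d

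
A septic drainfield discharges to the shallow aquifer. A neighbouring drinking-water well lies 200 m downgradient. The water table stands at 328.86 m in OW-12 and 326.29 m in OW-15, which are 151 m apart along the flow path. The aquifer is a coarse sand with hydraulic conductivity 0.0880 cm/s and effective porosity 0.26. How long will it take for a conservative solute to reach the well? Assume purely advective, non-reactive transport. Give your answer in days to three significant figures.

40.2 days

Hydraulic gradient i = (328.86 − 326.29) / 151 = 2.57 / 151 = 0.01702
K = 0.0880 cm/s × 864 = 76.03 m/d
q = Ki = 76.03 × 0.01702 = 1.294 m/d
Average linear velocity = 1.294 / 0.26 = 4.977 m/d
t = L / v = 200 / 4.977 = 40.18 d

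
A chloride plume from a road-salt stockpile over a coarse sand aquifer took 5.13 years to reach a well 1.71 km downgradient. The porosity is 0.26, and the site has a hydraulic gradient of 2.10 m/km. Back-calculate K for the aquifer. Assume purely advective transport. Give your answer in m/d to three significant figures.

t = 5.13 years = 1872 d
L = 1.71 km = 1710 m
v = L / t = 1710 / 1872 = 0.9132 m/d
K = v · n / i = 0.9132 × 0.26 / 0.0021 = 113 m/d

113 m/d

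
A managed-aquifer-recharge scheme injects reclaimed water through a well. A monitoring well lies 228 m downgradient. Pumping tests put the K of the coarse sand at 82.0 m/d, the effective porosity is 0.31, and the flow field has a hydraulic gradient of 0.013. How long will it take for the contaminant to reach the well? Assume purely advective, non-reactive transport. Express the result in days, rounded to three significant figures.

66.3 days

Specific discharge q = 82.0 × 0.013 = 1.066 m/d
v_s = q/n_e = 1.066/0.31 = 3.439 m/d
t = L / v = 228 / 3.439 = 66.30 d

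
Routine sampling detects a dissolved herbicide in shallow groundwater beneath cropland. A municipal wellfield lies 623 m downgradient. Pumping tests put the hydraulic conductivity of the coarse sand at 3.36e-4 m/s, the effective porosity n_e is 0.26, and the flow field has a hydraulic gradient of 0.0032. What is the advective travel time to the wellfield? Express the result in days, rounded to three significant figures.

K = 3.36e-4 m/s × 86400 s/d = 29.03 m/d
Darcy flux q = K·i = 29.03 × 0.0032 = 0.09290 m/d
v_s = q/n_e = 0.09290/0.26 = 0.3573 m/d
t = L / v = 623 / 0.3573 = 1744 d

1740 days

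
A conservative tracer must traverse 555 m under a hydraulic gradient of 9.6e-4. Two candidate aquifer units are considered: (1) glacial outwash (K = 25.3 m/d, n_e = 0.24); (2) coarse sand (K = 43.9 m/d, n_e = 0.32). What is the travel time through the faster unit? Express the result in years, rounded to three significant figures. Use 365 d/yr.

11.5 years

Unit 1 (glacial outwash): v = 25.3×9.6e-4/0.24 = 0.1012 m/d, t = 555/0.1012 = 5484 d
Unit 2 (coarse sand): v = 43.9×9.6e-4/0.32 = 0.1317 m/d, t = 555/0.1317 = 4214 d
Faster: 4214 d / 365 = 11.5 yr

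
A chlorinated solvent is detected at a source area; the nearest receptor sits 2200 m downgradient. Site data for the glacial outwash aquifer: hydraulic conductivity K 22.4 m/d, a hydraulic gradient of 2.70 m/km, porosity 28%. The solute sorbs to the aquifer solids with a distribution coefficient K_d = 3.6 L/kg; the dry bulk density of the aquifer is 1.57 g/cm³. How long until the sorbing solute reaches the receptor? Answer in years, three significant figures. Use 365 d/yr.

q = Ki = 22.4 × 0.0027 = 0.06048 m/d
Average linear velocity = 0.06048 / 0.28 = 0.2160 m/d
Retardation R = 1 + ρ_b·K_d/n = 1 + 1.57×3.6/0.28 = 21.19
Contaminant velocity v_c = v/R = 0.2160/21.19 = 0.01020 m/d
t = L/v_c = 2200/0.01020 = 215800 d
   = 215800/365 = 591 yr

591 years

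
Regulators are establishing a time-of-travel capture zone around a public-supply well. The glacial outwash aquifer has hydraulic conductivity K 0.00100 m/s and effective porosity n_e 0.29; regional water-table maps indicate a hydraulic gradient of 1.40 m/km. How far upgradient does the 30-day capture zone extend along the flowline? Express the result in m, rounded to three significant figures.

12.5 m

K = 0.00100 m/s × 86400 s/d = 86.40 m/d
q = Ki = 86.40 × 0.0014 = 0.1210 m/d
Seepage velocity v = q / n = 0.1210 / 0.29 = 0.4171 m/d
L = v × T = 0.4171 × 30 = 12.51 m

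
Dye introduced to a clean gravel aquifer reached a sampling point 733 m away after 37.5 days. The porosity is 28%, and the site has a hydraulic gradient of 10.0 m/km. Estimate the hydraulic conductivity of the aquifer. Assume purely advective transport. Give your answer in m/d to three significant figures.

547 m/d

v = L / t = 733 / 37.5 = 19.55 m/d
K = v · n / i = 19.55 × 0.28 / 0.010 = 547 m/d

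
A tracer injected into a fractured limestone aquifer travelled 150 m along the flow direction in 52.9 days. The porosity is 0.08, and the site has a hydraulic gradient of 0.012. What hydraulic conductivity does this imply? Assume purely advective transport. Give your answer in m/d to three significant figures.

v = L / t = 150 / 52.9 = 2.836 m/d
K = v · n / i = 2.836 × 0.08 / 0.012 = 18.9 m/d

18.9 m/d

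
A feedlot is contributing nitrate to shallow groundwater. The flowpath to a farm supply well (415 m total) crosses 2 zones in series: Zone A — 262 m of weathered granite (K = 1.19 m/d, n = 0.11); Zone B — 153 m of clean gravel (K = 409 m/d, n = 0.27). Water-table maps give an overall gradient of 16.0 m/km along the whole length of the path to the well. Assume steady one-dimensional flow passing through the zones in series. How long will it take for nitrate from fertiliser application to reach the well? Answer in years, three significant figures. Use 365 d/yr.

6.38 years

Continuity: the same q passes through each zone, so ΔH = q·Σ(L_j/K_j) — the zones act as resistances in series.
Σ(L/K) = 262/1.19 + 153/409 = 220.2 + 0.3741 = 220.5 d
K_eq = L_total / Σ(L/K) = 415 / 220.5 = 1.882 m/d
q = K_eq · i = 1.882 × 0.016 = 0.03011 m/d (same in every zone)
Zone A: v = q/n = 0.03011/0.11 = 0.2737 m/d → t_A = 262/0.2737 = 957.2 d
Zone B: v = q/n = 0.03011/0.27 = 0.1115 m/d → t_B = 153/0.1115 = 1372 d
Total t = 957.2 + 1372 = 2329 d
   = 2329 / 365 = 6.38 yr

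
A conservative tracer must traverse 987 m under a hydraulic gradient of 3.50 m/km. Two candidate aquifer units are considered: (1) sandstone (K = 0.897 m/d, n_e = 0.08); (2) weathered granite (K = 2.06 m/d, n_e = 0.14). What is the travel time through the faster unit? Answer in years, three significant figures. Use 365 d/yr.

52.5 years

Unit 1 (sandstone): v = 0.897×0.0035/0.08 = 0.03924 m/d, t = 987/0.03924 = 25150 d
Unit 2 (weathered granite): v = 2.06×0.0035/0.14 = 0.05150 m/d, t = 987/0.05150 = 19170 d
Faster: 19170 d / 365 = 52.5 yr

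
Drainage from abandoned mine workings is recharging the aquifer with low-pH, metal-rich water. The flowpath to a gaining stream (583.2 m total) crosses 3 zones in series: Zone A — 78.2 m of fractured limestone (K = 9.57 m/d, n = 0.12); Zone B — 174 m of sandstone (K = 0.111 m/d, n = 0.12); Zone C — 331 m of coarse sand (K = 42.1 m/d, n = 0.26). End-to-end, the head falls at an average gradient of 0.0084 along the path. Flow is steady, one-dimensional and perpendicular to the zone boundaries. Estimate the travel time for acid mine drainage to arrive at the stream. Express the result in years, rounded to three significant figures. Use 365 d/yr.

Continuity: the same q passes through each zone, so ΔH = q·Σ(L_j/K_j) — the zones act as resistances in series.
Σ(L/K) = 78.2/9.57 + 174/0.111 + 331/42.1 = 8.171 + 1568 + 7.862 = 1584 d
K_eq = L_total / Σ(L/K) = 583.2 / 1584 = 0.3683 m/d
q = K_eq · i = 0.3683 × 0.0084 = 0.003094 m/d (same in every zone)
Zone A: v = q/n = 0.003094/0.12 = 0.02578 m/d → t_A = 78.2/0.02578 = 3033 d
Zone B: v = q/n = 0.003094/0.12 = 0.02578 m/d → t_B = 174/0.02578 = 6750 d
Zone C: v = q/n = 0.003094/0.26 = 0.01190 m/d → t_C = 331/0.01190 = 27820 d
Total t = 3033 + 6750 + 27820 = 37600 d
   = 37600 / 365 = 103 yr

103 years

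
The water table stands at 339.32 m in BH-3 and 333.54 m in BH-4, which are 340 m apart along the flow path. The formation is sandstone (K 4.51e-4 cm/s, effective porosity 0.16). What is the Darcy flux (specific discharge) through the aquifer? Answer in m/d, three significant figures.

Hydraulic gradient i = (339.32 − 333.54) / 340 = 5.78 / 340 = 0.01700
K = 4.51e-4 cm/s × 864 = 0.3897 m/d
Darcy flux q = K·i = 0.3897 × 0.01700 = 0.006624 m/d

0.00662 m/d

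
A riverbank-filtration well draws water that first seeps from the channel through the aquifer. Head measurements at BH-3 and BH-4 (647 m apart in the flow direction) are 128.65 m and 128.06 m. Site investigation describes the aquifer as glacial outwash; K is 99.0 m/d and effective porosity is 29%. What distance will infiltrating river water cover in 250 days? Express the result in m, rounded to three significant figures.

Hydraulic gradient i = (128.65 − 128.06) / 647 = 0.59 / 647 = 9.119e-4
q = Ki = 99.0 × 9.119e-4 = 0.09028 m/d
v_s = q/n_e = 0.09028/0.29 = 0.3113 m/d
L = v × T = 0.3113 × 250 = 77.83 m

77.8 m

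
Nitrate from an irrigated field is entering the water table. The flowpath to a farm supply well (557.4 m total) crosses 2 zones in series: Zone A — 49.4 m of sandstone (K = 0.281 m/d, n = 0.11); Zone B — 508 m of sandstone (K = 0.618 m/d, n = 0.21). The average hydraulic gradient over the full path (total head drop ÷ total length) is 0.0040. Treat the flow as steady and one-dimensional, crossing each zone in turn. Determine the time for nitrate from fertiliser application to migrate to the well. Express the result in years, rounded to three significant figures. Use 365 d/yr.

Continuity: the same q passes through each zone, so ΔH = q·Σ(L_j/K_j) — the zones act as resistances in series.
Σ(L/K) = 49.4/0.281 + 508/0.618 = 175.8 + 822.0 = 997.8 d
K_eq = L_total / Σ(L/K) = 557.4 / 997.8 = 0.5586 m/d
q = K_eq · i = 0.5586 × 0.0040 = 0.002234 m/d (same in every zone)
Zone A: v = q/n = 0.002234/0.11 = 0.02031 m/d → t_A = 49.4/0.02031 = 2432 d
Zone B: v = q/n = 0.002234/0.21 = 0.01064 m/d → t_B = 508/0.01064 = 47740 d
Total t = 2432 + 47740 = 50170 d
   = 50170 / 365 = 137 yr

137 years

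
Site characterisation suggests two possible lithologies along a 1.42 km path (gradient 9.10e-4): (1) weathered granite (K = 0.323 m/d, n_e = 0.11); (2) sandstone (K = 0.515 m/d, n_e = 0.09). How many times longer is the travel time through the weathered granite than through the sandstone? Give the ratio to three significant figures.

Unit 1 (weathered granite): v = 0.323×9.1e-4/0.11 = 0.002672 m/d, t = 1420/0.002672 = 531400 d
Unit 2 (sandstone): v = 0.515×9.1e-4/0.09 = 0.005207 m/d, t = 1420/0.005207 = 272700 d
t(weathered granite) / t(sandstone) = 531400/272700 = 1.95

1.95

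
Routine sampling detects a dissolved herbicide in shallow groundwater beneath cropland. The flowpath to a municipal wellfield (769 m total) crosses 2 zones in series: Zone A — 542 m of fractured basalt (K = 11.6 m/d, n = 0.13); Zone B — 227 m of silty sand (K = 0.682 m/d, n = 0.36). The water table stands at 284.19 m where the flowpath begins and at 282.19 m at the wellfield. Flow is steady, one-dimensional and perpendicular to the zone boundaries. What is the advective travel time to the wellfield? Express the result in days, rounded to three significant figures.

28900 days

Total head drop ΔH = 284.19 − 282.19 = 2.00 m
Continuity: the same q passes through each zone, so ΔH = q·Σ(L_j/K_j) — the zones act as resistances in series.
Σ(L/K) = 542/11.6 + 227/0.682 = 46.72 + 332.8 = 379.6 d
q = ΔH / Σ(L/K) = 2.00 / 379.6 = 0.005269 m/d (same in every zone)
Zone A: v = q/n = 0.005269/0.13 = 0.04053 m/d → t_A = 542/0.04053 = 13370 d
Zone B: v = q/n = 0.005269/0.36 = 0.01464 m/d → t_B = 227/0.01464 = 15510 d
Total t = 13370 + 15510 = 28880 d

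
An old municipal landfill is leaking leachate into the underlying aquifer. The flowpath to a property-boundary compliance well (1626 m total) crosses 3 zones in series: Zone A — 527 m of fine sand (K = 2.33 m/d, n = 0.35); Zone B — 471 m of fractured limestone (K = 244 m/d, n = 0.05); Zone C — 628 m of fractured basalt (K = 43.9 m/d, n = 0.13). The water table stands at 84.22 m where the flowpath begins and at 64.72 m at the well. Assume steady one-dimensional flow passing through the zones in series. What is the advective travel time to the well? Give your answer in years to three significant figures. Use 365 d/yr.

Total head drop ΔH = 84.22 − 64.72 = 19.50 m
Continuity: the same q passes through each zone, so ΔH = q·Σ(L_j/K_j) — the zones act as resistances in series.
Σ(L/K) = 527/2.33 + 471/244 + 628/43.9 = 226.2 + 1.930 + 14.31 = 242.4 d
q = ΔH / Σ(L/K) = 19.50 / 242.4 = 0.08044 m/d (same in every zone)
Zone A: v = q/n = 0.08044/0.35 = 0.2298 m/d → t_A = 527/0.2298 = 2293 d
Zone B: v = q/n = 0.08044/0.05 = 1.609 m/d → t_B = 471/1.609 = 292.8 d
Zone C: v = q/n = 0.08044/0.13 = 0.6188 m/d → t_C = 628/0.6188 = 1015 d
Total t = 2293 + 292.8 + 1015 = 3601 d
   = 3601 / 365 = 9.86 yr

9.86 years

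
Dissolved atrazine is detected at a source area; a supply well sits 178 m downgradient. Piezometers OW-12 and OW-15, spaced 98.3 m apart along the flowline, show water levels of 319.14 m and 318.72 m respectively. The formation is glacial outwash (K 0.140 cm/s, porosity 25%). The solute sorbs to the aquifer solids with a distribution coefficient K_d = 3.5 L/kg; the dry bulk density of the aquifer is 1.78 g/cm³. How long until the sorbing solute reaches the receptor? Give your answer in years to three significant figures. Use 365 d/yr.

Hydraulic gradient i = (319.14 − 318.72) / 98.3 = 0.42 / 98.3 = 0.004273
K = 0.140 cm/s × 864 = 121.0 m/d
q = Ki = 121.0 × 0.004273 = 0.5168 m/d
v_s = q/n_e = 0.5168/0.25 = 2.067 m/d
Retardation R = 1 + ρ_b·K_d/n = 1 + 1.78×3.5/0.25 = 25.92
Contaminant velocity v_c = v/R = 2.067/25.92 = 0.07976 m/d
t = L/v_c = 178/0.07976 = 2232 d
   = 2232/365 = 6.11 yr

6.11 years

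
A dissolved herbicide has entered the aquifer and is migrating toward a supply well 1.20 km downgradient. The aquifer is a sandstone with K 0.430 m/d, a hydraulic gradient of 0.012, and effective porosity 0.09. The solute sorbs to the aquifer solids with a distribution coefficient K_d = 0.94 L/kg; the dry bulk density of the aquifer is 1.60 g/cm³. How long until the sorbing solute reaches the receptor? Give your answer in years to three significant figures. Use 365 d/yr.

Darcy flux q = K·i = 0.430 × 0.012 = 0.005160 m/d
Average linear velocity = 0.005160 / 0.09 = 0.05733 m/d
Retardation R = 1 + ρ_b·K_d/n = 1 + 1.60×0.94/0.09 = 17.71
Contaminant velocity v_c = v/R = 0.05733/17.71 = 0.003237 m/d
L = 1.20 km = 1200 m
t = L/v_c = 1200/0.003237 = 370700 d
   = 370700/365 = 1020 yr

1020 years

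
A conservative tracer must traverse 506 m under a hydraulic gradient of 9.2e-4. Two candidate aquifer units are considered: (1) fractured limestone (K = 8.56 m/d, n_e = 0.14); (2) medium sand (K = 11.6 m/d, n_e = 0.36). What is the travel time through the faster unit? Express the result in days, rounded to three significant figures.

9000 days

Unit 1 (fractured limestone): v = 8.56×9.2e-4/0.14 = 0.05625 m/d, t = 506/0.05625 = 8995 d
Unit 2 (medium sand): v = 11.6×9.2e-4/0.36 = 0.02964 m/d, t = 506/0.02964 = 17070 d
Faster unit: t = 9000 d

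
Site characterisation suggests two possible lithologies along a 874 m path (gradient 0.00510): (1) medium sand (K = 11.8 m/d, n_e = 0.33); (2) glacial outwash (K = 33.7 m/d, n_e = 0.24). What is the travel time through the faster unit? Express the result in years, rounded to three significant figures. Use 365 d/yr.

3.34 years

Unit 1 (medium sand): v = 11.8×0.0051/0.33 = 0.1824 m/d, t = 874/0.1824 = 4793 d
Unit 2 (glacial outwash): v = 33.7×0.0051/0.24 = 0.7161 m/d, t = 874/0.7161 = 1220 d
Faster: 1220 d / 365 = 3.34 yr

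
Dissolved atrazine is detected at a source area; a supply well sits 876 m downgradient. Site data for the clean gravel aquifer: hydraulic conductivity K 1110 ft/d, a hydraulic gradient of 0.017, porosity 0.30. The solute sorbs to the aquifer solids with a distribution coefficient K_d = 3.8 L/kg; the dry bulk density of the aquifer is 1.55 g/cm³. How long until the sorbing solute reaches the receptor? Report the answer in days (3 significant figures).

943 days

K = 1110 ft/d × 0.3048 = 338.3 m/d
Specific discharge q = 338.3 × 0.017 = 5.752 m/d
v_s = q/n_e = 5.752/0.30 = 19.17 m/d
Retardation R = 1 + ρ_b·K_d/n = 1 + 1.55×3.8/0.30 = 20.63
Contaminant velocity v_c = v/R = 19.17/20.63 = 0.9292 m/d
t = L/v_c = 876/0.9292 = 942.8 d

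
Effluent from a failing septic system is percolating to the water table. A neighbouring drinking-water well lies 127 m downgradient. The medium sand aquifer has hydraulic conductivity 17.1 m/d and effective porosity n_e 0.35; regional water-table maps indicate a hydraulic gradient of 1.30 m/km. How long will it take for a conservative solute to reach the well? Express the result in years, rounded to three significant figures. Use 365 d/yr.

Darcy flux q = K·i = 17.1 × 0.0013 = 0.02223 m/d
Seepage velocity v = q / n = 0.02223 / 0.35 = 0.06351 m/d
t = L / v = 127 / 0.06351 = 2000 d
   = 2000 / 365 = 5.48 yr

5.48 years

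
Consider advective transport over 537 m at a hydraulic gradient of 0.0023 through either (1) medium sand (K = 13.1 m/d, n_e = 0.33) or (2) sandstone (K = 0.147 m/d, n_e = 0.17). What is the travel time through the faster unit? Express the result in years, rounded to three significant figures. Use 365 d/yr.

Unit 1 (medium sand): v = 13.1×0.0023/0.33 = 0.09130 m/d, t = 537/0.09130 = 5882 d
Unit 2 (sandstone): v = 0.147×0.0023/0.17 = 0.001989 m/d, t = 537/0.001989 = 270000 d
Faster: 5882 d / 365 = 16.1 yr

16.1 years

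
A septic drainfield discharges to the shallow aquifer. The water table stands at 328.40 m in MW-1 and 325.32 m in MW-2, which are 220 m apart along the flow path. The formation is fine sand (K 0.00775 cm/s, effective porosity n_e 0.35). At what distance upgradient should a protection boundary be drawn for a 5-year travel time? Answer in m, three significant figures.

Hydraulic gradient i = (328.40 − 325.32) / 220 = 3.08 / 220 = 0.01400
K = 0.00775 cm/s × 864 = 6.696 m/d
Darcy flux q = K·i = 6.696 × 0.01400 = 0.09374 m/d
v_s = q/n_e = 0.09374/0.35 = 0.2678 m/d
T = 5 yr × 365 = 1825 d
L = v × T = 0.2678 × 1825 = 488.8 m

489 m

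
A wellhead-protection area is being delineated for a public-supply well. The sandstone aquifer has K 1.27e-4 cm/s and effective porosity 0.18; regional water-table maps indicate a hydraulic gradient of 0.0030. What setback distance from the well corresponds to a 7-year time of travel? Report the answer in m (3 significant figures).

4.67 m

K = 1.27e-4 cm/s × 864 = 0.1097 m/d
Specific discharge q = 0.1097 × 0.0030 = 3.292e-4 m/d
Seepage velocity v = q / n = 3.292e-4 / 0.18 = 0.001829 m/d
T = 7 yr × 365 = 2555 d
L = v × T = 0.001829 × 2555 = 4.673 m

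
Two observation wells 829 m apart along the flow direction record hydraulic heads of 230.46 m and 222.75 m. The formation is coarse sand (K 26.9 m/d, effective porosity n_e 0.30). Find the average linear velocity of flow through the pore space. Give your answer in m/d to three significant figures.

Hydraulic gradient i = (230.46 − 222.75) / 829 = 7.71 / 829 = 0.009300
Specific discharge q = 26.9 × 0.009300 = 0.2502 m/d
v = Ki/n = 26.9·0.009300/0.30 = 0.8339 m/d

0.834 m/d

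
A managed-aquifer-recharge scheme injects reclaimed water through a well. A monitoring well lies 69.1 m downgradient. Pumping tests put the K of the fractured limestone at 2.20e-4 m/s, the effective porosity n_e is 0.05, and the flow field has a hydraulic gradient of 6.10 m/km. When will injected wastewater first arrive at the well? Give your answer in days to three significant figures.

K = 2.20e-4 m/s × 86400 s/d = 19.01 m/d
Specific discharge q = 19.01 × 0.0061 = 0.1159 m/d
v = Ki/n = 19.01·0.0061/0.05 = 2.319 m/d
t = L / v = 69.1 / 2.319 = 29.80 d

29.8 days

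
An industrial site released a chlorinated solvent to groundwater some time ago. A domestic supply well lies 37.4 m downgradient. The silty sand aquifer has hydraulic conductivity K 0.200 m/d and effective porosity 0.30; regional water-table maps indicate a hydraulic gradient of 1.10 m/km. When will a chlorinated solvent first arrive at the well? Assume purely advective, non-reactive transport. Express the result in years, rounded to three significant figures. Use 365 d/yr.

140 years

Specific discharge q = 0.200 × 0.0011 = 2.200e-4 m/d
Seepage velocity v = q / n = 2.200e-4 / 0.30 = 7.333e-4 m/d
t = L / v = 37.4 / 7.333e-4 = 51000 d
   = 51000 / 365 = 140 yr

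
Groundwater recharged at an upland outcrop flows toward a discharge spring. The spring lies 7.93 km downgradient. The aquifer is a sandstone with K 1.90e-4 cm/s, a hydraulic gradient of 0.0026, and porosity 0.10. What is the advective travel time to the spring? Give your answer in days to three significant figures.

K = 1.90e-4 cm/s × 864 = 0.1642 m/d
q = Ki = 0.1642 × 0.0026 = 4.268e-4 m/d
Seepage velocity v = q / n = 4.268e-4 / 0.10 = 0.004268 m/d
L = 7.93 km = 7930 m
t = L / v = 7930 / 0.004268 = 1.858e6 d

1.86e6 days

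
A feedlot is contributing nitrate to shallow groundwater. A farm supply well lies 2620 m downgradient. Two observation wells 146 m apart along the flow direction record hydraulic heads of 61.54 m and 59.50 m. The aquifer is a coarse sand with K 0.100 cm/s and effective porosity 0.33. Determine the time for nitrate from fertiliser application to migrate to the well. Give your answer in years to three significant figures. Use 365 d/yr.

1.96 years

Hydraulic gradient i = (61.54 − 59.50) / 146 = 2.04 / 146 = 0.01397
K = 0.100 cm/s × 864 = 86.40 m/d
q = Ki = 86.40 × 0.01397 = 1.207 m/d
Seepage velocity v = q / n = 1.207 / 0.33 = 3.658 m/d
t = L / v = 2620 / 3.658 = 716.2 d
   = 716.2 / 365 = 1.96 yr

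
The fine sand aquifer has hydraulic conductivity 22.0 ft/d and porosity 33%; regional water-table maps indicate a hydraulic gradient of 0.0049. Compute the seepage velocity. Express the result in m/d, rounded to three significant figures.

0.0996 m/d

K = 22.0 ft/d × 0.3048 = 6.706 m/d
Darcy flux q = K·i = 6.706 × 0.0049 = 0.03286 m/d
Average linear velocity = 0.03286 / 0.33 = 0.09957 m/d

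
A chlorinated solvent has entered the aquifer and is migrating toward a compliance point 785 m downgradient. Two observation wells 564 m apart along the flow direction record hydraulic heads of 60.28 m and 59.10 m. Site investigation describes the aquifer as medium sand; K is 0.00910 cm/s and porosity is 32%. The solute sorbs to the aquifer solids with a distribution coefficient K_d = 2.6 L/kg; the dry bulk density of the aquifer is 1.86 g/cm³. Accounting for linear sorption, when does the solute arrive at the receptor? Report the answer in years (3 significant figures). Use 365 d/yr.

674 years

Hydraulic gradient i = (60.28 − 59.10) / 564 = 1.18 / 564 = 0.002092
K = 0.00910 cm/s × 864 = 7.862 m/d
q = Ki = 7.862 × 0.002092 = 0.01645 m/d
Average linear velocity = 0.01645 / 0.32 = 0.05141 m/d
Retardation R = 1 + ρ_b·K_d/n = 1 + 1.86×2.6/0.32 = 16.11
Contaminant velocity v_c = v/R = 0.05141/16.11 = 0.003190 m/d
t = L/v_c = 785/0.003190 = 246100 d
   = 246100/365 = 674 yr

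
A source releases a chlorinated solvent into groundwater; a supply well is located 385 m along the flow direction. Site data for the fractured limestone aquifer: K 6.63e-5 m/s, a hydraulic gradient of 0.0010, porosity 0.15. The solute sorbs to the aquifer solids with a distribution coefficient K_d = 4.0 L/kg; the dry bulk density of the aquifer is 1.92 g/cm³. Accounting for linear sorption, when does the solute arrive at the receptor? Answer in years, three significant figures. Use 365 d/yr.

K = 6.63e-5 m/s × 86400 s/d = 5.728 m/d
Darcy flux q = K·i = 5.728 × 0.0010 = 0.005728 m/d
v_s = q/n_e = 0.005728/0.15 = 0.03819 m/d
Retardation R = 1 + ρ_b·K_d/n = 1 + 1.92×4.0/0.15 = 52.20
Contaminant velocity v_c = v/R = 0.03819/52.20 = 7.316e-4 m/d
t = L/v_c = 385/7.316e-4 = 526300 d
   = 526300/365 = 1440 yr

1440 years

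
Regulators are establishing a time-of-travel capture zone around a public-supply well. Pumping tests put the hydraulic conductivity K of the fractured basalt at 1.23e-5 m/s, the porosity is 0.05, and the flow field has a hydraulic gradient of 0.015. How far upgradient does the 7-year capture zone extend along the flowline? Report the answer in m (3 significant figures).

815 m

K = 1.23e-5 m/s × 86400 s/d = 1.063 m/d
Specific discharge q = 1.063 × 0.015 = 0.01594 m/d
v = Ki/n = 1.063·0.015/0.05 = 0.3188 m/d
T = 7 yr × 365 = 2555 d
L = v × T = 0.3188 × 2555 = 814.6 m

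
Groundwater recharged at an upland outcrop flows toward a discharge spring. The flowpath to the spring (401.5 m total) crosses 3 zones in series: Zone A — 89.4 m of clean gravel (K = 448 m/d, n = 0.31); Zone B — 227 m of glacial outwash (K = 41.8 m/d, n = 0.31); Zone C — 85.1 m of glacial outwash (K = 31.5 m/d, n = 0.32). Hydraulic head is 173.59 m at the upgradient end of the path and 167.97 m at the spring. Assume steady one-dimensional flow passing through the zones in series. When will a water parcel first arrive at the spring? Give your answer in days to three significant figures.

Total head drop ΔH = 173.59 − 167.97 = 5.62 m
Continuity: the same q passes through each zone, so ΔH = q·Σ(L_j/K_j) — the zones act as resistances in series.
Σ(L/K) = 89.4/448 + 227/41.8 + 85.1/31.5 = 0.1996 + 5.431 + 2.702 = 8.332 d
q = ΔH / Σ(L/K) = 5.62 / 8.332 = 0.6745 m/d (same in every zone)
Zone A: v = q/n = 0.6745/0.31 = 2.176 m/d → t_A = 89.4/2.176 = 41.09 d
Zone B: v = q/n = 0.6745/0.31 = 2.176 m/d → t_B = 227/2.176 = 104.3 d
Zone C: v = q/n = 0.6745/0.32 = 2.108 m/d → t_C = 85.1/2.108 = 40.37 d
Total t = 41.09 + 104.3 + 40.37 = 185.8 d

186 days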